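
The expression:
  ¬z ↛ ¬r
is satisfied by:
  {r: True, z: False}


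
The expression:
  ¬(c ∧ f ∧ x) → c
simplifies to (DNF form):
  c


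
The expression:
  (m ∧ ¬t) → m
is always true.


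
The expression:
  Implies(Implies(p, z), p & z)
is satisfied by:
  {p: True}


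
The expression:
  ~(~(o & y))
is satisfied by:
  {o: True, y: True}


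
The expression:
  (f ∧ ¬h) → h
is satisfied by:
  {h: True, f: False}
  {f: False, h: False}
  {f: True, h: True}


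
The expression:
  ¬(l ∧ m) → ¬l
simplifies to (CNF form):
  m ∨ ¬l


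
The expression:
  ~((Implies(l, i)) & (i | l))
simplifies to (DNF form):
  ~i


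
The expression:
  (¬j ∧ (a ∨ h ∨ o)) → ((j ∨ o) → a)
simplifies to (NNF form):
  a ∨ j ∨ ¬o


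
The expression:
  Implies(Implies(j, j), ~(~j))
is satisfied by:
  {j: True}


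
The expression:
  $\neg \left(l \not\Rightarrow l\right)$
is always true.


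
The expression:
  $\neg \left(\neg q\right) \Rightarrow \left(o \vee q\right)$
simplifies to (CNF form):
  $\text{True}$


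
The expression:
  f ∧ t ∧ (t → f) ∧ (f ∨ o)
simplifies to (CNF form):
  f ∧ t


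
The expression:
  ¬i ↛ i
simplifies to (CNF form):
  ¬i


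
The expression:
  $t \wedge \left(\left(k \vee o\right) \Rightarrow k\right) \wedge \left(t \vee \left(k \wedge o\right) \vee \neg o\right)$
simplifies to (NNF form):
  $t \wedge \left(k \vee \neg o\right)$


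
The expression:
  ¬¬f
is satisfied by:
  {f: True}


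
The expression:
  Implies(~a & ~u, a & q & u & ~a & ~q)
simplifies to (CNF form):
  a | u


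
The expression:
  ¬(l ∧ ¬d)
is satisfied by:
  {d: True, l: False}
  {l: False, d: False}
  {l: True, d: True}


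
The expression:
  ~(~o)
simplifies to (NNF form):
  o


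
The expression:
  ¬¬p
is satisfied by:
  {p: True}


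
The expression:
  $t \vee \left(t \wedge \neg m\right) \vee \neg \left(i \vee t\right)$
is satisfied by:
  {t: True, i: False}
  {i: False, t: False}
  {i: True, t: True}


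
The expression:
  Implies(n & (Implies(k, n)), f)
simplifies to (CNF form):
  f | ~n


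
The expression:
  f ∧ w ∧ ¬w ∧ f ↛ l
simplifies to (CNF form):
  False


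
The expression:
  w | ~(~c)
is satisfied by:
  {c: True, w: True}
  {c: True, w: False}
  {w: True, c: False}


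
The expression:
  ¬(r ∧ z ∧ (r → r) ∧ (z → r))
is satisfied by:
  {z: False, r: False}
  {r: True, z: False}
  {z: True, r: False}


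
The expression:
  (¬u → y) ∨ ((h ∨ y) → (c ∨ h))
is always true.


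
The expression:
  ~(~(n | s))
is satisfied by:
  {n: True, s: True}
  {n: True, s: False}
  {s: True, n: False}


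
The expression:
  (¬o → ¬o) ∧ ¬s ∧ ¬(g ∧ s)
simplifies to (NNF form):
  ¬s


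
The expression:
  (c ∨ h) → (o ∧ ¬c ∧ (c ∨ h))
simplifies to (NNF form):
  ¬c ∧ (o ∨ ¬h)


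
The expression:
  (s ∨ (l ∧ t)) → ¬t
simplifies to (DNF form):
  (¬l ∧ ¬s) ∨ ¬t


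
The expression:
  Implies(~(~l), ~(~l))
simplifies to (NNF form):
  True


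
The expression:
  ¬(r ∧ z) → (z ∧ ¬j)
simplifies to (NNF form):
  z ∧ (r ∨ ¬j)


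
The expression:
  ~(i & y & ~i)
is always true.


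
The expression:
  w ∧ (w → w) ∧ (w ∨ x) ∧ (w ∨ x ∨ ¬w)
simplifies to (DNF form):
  w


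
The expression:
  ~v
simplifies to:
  ~v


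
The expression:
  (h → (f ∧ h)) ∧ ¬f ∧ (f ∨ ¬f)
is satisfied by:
  {h: False, f: False}


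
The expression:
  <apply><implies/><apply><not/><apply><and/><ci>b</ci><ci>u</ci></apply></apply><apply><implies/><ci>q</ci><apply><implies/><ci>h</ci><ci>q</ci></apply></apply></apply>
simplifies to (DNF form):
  <true/>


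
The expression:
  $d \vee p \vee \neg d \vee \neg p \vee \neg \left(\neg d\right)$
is always true.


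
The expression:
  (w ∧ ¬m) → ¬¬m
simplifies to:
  m ∨ ¬w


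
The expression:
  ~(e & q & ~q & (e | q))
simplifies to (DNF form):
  True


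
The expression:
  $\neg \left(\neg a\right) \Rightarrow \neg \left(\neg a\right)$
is always true.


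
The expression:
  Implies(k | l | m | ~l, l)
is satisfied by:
  {l: True}


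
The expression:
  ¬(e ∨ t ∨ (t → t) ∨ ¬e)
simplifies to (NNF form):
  False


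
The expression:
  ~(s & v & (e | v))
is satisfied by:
  {s: False, v: False}
  {v: True, s: False}
  {s: True, v: False}


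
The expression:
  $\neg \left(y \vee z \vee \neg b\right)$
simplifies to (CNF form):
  $b \wedge \neg y \wedge \neg z$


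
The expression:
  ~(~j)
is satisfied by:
  {j: True}


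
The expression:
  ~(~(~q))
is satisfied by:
  {q: False}


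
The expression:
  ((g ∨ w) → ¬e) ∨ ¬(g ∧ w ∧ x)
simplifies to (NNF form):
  ¬e ∨ ¬g ∨ ¬w ∨ ¬x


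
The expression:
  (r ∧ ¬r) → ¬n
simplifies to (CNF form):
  True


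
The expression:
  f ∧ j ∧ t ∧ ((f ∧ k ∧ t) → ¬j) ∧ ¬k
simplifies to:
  f ∧ j ∧ t ∧ ¬k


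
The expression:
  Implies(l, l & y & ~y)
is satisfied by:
  {l: False}


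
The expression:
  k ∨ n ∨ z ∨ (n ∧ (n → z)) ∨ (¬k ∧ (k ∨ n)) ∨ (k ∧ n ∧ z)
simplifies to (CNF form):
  k ∨ n ∨ z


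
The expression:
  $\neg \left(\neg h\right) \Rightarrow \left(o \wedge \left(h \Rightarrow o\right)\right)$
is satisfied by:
  {o: True, h: False}
  {h: False, o: False}
  {h: True, o: True}


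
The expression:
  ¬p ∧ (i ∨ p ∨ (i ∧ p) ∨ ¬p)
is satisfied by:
  {p: False}


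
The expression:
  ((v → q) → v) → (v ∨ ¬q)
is always true.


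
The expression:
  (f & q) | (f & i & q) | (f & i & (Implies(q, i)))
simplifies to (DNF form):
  (f & i) | (f & q)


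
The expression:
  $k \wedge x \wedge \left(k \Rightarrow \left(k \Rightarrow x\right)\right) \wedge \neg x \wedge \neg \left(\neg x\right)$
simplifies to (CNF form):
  $\text{False}$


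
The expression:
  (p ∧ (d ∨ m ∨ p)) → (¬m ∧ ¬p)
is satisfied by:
  {p: False}


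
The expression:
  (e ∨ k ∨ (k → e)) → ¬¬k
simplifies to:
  k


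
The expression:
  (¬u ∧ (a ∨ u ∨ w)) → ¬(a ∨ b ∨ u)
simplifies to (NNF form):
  u ∨ (¬a ∧ ¬b) ∨ (¬a ∧ ¬w)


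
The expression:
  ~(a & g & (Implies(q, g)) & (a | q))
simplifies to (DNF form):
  ~a | ~g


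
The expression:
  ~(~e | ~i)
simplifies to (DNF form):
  e & i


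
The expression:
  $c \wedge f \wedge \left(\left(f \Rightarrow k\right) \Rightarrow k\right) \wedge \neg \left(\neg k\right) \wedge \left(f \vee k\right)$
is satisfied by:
  {c: True, f: True, k: True}


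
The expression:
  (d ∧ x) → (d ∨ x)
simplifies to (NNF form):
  True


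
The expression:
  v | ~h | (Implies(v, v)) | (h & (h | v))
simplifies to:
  True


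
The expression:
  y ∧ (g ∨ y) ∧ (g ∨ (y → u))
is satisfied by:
  {u: True, g: True, y: True}
  {u: True, y: True, g: False}
  {g: True, y: True, u: False}


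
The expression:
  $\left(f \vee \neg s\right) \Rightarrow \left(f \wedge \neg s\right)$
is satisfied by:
  {s: True, f: False}
  {f: True, s: False}


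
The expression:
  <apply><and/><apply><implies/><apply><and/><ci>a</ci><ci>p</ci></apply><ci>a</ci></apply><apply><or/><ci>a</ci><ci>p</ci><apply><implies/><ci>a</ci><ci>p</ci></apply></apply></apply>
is always true.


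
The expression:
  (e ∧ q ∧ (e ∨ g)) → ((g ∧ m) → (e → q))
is always true.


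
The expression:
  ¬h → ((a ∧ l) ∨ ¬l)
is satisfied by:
  {a: True, h: True, l: False}
  {a: True, l: False, h: False}
  {h: True, l: False, a: False}
  {h: False, l: False, a: False}
  {a: True, h: True, l: True}
  {a: True, l: True, h: False}
  {h: True, l: True, a: False}


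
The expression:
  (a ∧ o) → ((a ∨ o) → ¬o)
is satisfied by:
  {o: False, a: False}
  {a: True, o: False}
  {o: True, a: False}


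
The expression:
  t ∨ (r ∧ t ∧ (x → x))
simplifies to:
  t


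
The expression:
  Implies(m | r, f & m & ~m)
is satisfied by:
  {r: False, m: False}


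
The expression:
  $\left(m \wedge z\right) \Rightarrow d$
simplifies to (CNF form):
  $d \vee \neg m \vee \neg z$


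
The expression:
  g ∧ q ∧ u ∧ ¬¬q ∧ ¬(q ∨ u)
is never true.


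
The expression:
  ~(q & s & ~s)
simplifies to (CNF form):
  True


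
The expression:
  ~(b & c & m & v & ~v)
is always true.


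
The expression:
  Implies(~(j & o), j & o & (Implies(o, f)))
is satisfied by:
  {j: True, o: True}


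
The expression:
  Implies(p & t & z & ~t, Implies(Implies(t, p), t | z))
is always true.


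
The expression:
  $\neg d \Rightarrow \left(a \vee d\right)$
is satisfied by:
  {a: True, d: True}
  {a: True, d: False}
  {d: True, a: False}


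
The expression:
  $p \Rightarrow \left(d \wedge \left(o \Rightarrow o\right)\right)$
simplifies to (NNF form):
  $d \vee \neg p$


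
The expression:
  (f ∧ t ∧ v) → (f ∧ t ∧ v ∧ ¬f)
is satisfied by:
  {v: False, t: False, f: False}
  {f: True, v: False, t: False}
  {t: True, v: False, f: False}
  {f: True, t: True, v: False}
  {v: True, f: False, t: False}
  {f: True, v: True, t: False}
  {t: True, v: True, f: False}


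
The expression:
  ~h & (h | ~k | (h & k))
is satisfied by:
  {h: False, k: False}


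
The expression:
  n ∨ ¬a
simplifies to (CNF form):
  n ∨ ¬a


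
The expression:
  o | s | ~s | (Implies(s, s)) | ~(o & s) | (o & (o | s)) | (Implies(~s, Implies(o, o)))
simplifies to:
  True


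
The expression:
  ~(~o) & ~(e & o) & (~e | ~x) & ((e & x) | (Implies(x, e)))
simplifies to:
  o & ~e & ~x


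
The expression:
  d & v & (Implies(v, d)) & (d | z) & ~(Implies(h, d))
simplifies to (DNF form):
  False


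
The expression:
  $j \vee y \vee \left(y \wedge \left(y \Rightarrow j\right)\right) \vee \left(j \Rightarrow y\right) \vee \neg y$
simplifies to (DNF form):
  $\text{True}$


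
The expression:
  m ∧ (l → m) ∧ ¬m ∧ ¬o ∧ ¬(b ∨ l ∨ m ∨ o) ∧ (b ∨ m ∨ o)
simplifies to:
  False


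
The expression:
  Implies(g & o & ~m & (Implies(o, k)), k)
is always true.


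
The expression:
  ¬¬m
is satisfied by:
  {m: True}


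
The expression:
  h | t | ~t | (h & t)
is always true.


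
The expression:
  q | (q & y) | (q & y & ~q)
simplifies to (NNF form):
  q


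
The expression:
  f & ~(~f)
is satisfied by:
  {f: True}


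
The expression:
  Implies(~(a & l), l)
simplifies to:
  l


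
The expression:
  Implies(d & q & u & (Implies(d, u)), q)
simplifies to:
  True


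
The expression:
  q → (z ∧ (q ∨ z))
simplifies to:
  z ∨ ¬q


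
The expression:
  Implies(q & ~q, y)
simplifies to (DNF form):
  True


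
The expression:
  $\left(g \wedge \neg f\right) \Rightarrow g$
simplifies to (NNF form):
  $\text{True}$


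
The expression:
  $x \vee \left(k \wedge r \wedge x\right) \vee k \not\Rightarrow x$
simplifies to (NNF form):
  $k \vee x$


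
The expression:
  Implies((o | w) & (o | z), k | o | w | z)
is always true.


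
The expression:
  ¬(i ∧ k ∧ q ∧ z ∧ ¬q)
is always true.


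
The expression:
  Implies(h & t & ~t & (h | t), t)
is always true.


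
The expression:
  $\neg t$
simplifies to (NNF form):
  $\neg t$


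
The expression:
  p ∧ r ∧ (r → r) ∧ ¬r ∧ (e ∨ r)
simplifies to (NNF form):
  False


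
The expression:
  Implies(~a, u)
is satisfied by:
  {a: True, u: True}
  {a: True, u: False}
  {u: True, a: False}


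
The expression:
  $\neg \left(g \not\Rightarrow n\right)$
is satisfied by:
  {n: True, g: False}
  {g: False, n: False}
  {g: True, n: True}


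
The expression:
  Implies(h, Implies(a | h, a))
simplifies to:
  a | ~h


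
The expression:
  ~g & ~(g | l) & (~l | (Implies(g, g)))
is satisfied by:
  {g: False, l: False}


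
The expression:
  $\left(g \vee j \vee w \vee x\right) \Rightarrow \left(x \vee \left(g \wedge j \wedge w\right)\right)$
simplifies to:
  $x \vee \left(g \wedge j \wedge w\right) \vee \left(\neg g \wedge \neg j \wedge \neg w\right)$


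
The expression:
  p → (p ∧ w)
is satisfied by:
  {w: True, p: False}
  {p: False, w: False}
  {p: True, w: True}


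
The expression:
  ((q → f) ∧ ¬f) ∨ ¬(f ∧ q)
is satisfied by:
  {q: False, f: False}
  {f: True, q: False}
  {q: True, f: False}


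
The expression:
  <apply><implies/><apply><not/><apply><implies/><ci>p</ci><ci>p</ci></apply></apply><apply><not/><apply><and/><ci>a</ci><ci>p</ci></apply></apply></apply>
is always true.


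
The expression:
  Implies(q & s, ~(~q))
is always true.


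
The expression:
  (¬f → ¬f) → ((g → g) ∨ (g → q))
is always true.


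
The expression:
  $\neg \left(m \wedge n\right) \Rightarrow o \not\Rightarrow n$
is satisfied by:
  {o: True, m: True, n: False}
  {o: True, m: False, n: False}
  {n: True, o: True, m: True}
  {n: True, m: True, o: False}


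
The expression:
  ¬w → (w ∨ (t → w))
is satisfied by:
  {w: True, t: False}
  {t: False, w: False}
  {t: True, w: True}


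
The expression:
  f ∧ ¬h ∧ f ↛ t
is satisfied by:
  {f: True, h: False, t: False}


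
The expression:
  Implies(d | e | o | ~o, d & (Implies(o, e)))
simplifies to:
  d & (e | ~o)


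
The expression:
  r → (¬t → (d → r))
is always true.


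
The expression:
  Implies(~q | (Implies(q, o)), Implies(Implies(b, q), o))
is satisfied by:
  {b: True, q: True, o: True}
  {b: True, q: True, o: False}
  {b: True, o: True, q: False}
  {b: True, o: False, q: False}
  {q: True, o: True, b: False}
  {q: True, o: False, b: False}
  {o: True, q: False, b: False}


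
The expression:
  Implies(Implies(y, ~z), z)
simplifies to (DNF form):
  z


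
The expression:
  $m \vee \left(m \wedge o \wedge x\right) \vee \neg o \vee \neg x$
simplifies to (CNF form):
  $m \vee \neg o \vee \neg x$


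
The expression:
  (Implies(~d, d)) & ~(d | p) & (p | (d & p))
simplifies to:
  False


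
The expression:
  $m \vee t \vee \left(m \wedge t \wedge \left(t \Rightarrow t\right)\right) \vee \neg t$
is always true.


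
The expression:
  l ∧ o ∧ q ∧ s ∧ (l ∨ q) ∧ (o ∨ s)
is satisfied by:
  {s: True, o: True, q: True, l: True}


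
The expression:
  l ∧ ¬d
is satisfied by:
  {l: True, d: False}


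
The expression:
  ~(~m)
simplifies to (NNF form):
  m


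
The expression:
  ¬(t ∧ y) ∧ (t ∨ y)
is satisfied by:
  {t: True, y: False}
  {y: True, t: False}


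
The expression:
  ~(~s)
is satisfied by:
  {s: True}


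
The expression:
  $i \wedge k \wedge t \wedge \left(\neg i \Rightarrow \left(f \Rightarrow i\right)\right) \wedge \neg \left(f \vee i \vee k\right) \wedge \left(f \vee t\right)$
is never true.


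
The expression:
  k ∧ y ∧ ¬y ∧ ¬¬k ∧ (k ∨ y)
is never true.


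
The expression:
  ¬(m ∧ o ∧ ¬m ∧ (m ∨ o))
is always true.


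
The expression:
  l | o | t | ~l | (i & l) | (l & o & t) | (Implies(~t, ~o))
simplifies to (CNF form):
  True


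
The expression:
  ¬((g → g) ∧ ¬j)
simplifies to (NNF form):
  j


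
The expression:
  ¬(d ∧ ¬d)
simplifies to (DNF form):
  True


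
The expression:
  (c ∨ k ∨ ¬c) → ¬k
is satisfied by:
  {k: False}


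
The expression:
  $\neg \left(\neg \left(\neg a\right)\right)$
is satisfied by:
  {a: False}


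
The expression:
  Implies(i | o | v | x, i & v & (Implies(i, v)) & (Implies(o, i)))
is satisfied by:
  {i: True, v: True, x: False, o: False}
  {i: True, o: True, v: True, x: False}
  {i: True, x: True, v: True, o: False}
  {i: True, o: True, x: True, v: True}
  {o: False, v: False, x: False, i: False}


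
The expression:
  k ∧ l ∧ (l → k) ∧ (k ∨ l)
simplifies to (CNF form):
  k ∧ l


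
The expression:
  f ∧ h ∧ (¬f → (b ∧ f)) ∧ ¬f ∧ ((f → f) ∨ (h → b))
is never true.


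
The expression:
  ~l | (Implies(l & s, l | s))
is always true.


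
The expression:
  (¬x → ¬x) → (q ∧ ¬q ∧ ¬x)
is never true.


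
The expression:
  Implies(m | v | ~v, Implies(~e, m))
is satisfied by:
  {m: True, e: True}
  {m: True, e: False}
  {e: True, m: False}


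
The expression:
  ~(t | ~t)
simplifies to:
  False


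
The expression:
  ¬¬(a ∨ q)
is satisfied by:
  {a: True, q: True}
  {a: True, q: False}
  {q: True, a: False}


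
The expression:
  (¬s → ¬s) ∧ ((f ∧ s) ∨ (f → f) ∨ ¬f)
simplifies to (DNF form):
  True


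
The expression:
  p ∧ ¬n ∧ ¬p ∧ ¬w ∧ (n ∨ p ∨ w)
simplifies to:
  False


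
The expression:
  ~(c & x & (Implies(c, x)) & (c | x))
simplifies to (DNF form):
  ~c | ~x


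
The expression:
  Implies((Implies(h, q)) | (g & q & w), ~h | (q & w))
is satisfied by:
  {w: True, h: False, q: False}
  {h: False, q: False, w: False}
  {q: True, w: True, h: False}
  {q: True, h: False, w: False}
  {w: True, h: True, q: False}
  {h: True, w: False, q: False}
  {q: True, h: True, w: True}


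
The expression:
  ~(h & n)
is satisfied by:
  {h: False, n: False}
  {n: True, h: False}
  {h: True, n: False}


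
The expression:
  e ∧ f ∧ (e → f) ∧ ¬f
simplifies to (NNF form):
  False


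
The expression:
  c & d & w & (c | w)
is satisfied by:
  {c: True, w: True, d: True}


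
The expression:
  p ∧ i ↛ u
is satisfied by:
  {i: True, p: True, u: False}


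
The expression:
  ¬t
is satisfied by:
  {t: False}


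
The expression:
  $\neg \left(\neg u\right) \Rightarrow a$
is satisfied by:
  {a: True, u: False}
  {u: False, a: False}
  {u: True, a: True}


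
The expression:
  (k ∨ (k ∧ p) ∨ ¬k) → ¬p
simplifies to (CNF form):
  ¬p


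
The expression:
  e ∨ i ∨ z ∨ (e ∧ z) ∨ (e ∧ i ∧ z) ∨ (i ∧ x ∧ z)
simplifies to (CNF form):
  e ∨ i ∨ z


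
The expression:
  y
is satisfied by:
  {y: True}


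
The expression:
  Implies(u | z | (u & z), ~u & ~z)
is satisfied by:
  {u: False, z: False}


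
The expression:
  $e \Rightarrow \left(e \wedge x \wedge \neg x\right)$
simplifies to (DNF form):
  $\neg e$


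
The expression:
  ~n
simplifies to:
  ~n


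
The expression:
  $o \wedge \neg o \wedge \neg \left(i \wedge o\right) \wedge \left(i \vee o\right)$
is never true.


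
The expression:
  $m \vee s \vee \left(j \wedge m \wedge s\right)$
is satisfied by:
  {m: True, s: True}
  {m: True, s: False}
  {s: True, m: False}


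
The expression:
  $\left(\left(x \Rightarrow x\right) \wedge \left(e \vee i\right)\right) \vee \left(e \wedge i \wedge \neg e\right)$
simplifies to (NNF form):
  $e \vee i$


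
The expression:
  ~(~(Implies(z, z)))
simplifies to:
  True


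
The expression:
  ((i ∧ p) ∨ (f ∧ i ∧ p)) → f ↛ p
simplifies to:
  ¬i ∨ ¬p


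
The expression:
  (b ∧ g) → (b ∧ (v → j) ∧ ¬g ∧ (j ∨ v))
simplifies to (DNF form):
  ¬b ∨ ¬g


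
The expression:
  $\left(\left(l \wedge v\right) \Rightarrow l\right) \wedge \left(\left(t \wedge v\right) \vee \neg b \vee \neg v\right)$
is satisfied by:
  {t: True, v: False, b: False}
  {v: False, b: False, t: False}
  {b: True, t: True, v: False}
  {b: True, v: False, t: False}
  {t: True, v: True, b: False}
  {v: True, t: False, b: False}
  {b: True, v: True, t: True}


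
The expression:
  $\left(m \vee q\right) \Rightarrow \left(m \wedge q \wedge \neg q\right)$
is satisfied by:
  {q: False, m: False}


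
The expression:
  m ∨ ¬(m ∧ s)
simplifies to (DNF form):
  True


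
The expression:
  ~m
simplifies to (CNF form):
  ~m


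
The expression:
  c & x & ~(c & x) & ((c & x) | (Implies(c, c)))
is never true.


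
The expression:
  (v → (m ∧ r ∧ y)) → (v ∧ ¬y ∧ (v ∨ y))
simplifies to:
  v ∧ (¬m ∨ ¬r ∨ ¬y)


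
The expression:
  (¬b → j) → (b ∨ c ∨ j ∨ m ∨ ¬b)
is always true.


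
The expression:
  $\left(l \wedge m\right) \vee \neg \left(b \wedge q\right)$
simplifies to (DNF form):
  $\left(l \wedge m\right) \vee \neg b \vee \neg q$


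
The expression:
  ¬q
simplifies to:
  ¬q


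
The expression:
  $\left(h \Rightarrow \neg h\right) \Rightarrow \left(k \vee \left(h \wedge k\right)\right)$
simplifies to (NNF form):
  $h \vee k$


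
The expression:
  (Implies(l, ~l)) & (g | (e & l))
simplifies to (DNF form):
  g & ~l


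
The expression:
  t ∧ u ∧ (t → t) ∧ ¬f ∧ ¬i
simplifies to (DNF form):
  t ∧ u ∧ ¬f ∧ ¬i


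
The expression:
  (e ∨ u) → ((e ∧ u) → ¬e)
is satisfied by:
  {u: False, e: False}
  {e: True, u: False}
  {u: True, e: False}


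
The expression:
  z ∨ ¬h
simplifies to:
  z ∨ ¬h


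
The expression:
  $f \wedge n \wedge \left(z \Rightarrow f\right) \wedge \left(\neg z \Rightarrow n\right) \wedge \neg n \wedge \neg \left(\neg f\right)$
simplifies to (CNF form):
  $\text{False}$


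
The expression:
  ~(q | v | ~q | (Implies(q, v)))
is never true.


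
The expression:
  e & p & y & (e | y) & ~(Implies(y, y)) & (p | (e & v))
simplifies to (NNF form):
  False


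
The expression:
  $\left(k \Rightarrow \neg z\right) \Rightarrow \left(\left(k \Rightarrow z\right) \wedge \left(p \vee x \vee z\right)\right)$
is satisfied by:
  {z: True, p: True, x: True, k: False}
  {z: True, p: True, x: False, k: False}
  {z: True, x: True, p: False, k: False}
  {z: True, x: False, p: False, k: False}
  {k: True, z: True, p: True, x: True}
  {k: True, z: True, p: True, x: False}
  {k: True, z: True, p: False, x: True}
  {k: True, z: True, p: False, x: False}
  {p: True, x: True, z: False, k: False}
  {p: True, z: False, x: False, k: False}
  {x: True, z: False, p: False, k: False}


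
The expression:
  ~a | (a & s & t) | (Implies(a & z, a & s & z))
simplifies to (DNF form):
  s | ~a | ~z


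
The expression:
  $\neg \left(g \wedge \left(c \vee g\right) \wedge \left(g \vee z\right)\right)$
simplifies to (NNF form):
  $\neg g$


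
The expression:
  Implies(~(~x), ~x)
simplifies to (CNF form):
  ~x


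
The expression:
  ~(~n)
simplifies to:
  n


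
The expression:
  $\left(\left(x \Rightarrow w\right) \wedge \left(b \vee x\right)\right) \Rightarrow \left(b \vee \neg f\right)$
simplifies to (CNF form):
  $b \vee \neg f \vee \neg w \vee \neg x$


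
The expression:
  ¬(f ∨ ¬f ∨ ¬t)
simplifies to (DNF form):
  False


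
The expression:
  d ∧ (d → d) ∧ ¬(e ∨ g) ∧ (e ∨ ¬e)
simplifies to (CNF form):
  d ∧ ¬e ∧ ¬g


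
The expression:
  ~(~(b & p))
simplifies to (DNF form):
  b & p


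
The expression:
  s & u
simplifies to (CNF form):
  s & u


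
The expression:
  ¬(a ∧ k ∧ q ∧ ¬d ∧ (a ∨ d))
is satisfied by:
  {d: True, k: False, q: False, a: False}
  {d: False, k: False, q: False, a: False}
  {d: True, a: True, k: False, q: False}
  {a: True, d: False, k: False, q: False}
  {d: True, q: True, a: False, k: False}
  {q: True, a: False, k: False, d: False}
  {d: True, a: True, q: True, k: False}
  {a: True, q: True, d: False, k: False}
  {d: True, k: True, a: False, q: False}
  {k: True, a: False, q: False, d: False}
  {d: True, a: True, k: True, q: False}
  {a: True, k: True, d: False, q: False}
  {d: True, q: True, k: True, a: False}
  {q: True, k: True, a: False, d: False}
  {d: True, a: True, q: True, k: True}


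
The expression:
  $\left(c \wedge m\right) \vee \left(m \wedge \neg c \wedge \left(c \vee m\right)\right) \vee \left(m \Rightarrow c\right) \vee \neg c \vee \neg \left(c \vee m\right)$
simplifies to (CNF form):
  $\text{True}$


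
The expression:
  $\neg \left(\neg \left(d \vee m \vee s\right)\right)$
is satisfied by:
  {d: True, m: True, s: True}
  {d: True, m: True, s: False}
  {d: True, s: True, m: False}
  {d: True, s: False, m: False}
  {m: True, s: True, d: False}
  {m: True, s: False, d: False}
  {s: True, m: False, d: False}


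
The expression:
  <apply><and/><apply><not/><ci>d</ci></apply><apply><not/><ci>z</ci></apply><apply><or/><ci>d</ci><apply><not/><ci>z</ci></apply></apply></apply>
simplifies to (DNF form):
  <apply><and/><apply><not/><ci>d</ci></apply><apply><not/><ci>z</ci></apply></apply>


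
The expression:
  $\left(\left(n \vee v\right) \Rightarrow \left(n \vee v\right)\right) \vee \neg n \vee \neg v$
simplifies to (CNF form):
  $\text{True}$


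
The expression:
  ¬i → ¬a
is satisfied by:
  {i: True, a: False}
  {a: False, i: False}
  {a: True, i: True}


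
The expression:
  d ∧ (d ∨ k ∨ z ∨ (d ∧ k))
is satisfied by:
  {d: True}


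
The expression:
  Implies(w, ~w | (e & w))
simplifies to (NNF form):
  e | ~w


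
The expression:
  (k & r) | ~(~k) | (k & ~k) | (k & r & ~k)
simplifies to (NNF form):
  k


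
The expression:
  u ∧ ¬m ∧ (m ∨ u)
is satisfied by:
  {u: True, m: False}


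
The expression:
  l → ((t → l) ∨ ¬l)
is always true.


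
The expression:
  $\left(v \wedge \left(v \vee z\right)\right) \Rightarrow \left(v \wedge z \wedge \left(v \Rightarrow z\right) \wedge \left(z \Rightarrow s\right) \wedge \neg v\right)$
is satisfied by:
  {v: False}


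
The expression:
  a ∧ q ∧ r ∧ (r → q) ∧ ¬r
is never true.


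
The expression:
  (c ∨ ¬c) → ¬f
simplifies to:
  ¬f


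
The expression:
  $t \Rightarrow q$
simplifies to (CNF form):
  $q \vee \neg t$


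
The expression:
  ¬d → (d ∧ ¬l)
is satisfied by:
  {d: True}


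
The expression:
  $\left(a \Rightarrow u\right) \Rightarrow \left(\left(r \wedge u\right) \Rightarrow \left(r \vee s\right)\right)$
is always true.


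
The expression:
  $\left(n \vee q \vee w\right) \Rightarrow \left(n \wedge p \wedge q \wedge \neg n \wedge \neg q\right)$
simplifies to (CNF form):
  $\neg n \wedge \neg q \wedge \neg w$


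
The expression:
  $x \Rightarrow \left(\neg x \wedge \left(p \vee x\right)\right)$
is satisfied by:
  {x: False}


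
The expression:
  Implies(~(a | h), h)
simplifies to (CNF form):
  a | h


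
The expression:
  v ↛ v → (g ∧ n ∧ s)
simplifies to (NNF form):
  True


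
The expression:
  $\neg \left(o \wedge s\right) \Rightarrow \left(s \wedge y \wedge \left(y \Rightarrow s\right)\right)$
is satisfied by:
  {s: True, y: True, o: True}
  {s: True, y: True, o: False}
  {s: True, o: True, y: False}


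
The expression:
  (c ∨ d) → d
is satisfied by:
  {d: True, c: False}
  {c: False, d: False}
  {c: True, d: True}


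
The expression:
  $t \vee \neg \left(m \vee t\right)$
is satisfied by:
  {t: True, m: False}
  {m: False, t: False}
  {m: True, t: True}


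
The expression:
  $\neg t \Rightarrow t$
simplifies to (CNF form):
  $t$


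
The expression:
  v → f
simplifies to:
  f ∨ ¬v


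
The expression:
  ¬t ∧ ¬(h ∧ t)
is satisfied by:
  {t: False}


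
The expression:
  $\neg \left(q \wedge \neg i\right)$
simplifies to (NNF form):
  $i \vee \neg q$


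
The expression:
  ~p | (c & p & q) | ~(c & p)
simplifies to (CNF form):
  q | ~c | ~p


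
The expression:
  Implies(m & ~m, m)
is always true.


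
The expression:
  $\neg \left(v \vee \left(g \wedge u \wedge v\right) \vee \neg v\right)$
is never true.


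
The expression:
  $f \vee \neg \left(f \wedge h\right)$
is always true.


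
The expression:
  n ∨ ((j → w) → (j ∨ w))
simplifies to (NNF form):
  j ∨ n ∨ w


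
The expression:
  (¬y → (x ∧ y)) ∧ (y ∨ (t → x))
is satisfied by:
  {y: True}


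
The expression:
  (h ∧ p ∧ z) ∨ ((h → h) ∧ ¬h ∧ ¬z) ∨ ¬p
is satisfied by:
  {z: False, p: False, h: False}
  {h: True, z: False, p: False}
  {z: True, h: False, p: False}
  {h: True, z: True, p: False}
  {p: True, h: False, z: False}
  {p: True, h: True, z: True}


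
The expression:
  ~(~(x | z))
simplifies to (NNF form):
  x | z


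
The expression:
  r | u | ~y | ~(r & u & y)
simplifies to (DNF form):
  True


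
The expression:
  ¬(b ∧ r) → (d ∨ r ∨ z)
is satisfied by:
  {r: True, d: True, z: True}
  {r: True, d: True, z: False}
  {r: True, z: True, d: False}
  {r: True, z: False, d: False}
  {d: True, z: True, r: False}
  {d: True, z: False, r: False}
  {z: True, d: False, r: False}


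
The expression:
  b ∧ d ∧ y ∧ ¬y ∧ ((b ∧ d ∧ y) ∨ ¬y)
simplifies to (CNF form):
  False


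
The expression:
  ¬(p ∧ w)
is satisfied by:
  {p: False, w: False}
  {w: True, p: False}
  {p: True, w: False}


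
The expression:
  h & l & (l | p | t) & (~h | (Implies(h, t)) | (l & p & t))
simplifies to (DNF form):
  h & l & t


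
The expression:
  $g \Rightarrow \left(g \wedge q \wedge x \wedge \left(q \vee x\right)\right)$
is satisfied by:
  {q: True, x: True, g: False}
  {q: True, x: False, g: False}
  {x: True, q: False, g: False}
  {q: False, x: False, g: False}
  {q: True, g: True, x: True}


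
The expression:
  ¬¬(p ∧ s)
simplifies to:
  p ∧ s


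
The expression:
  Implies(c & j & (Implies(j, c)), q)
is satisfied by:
  {q: True, c: False, j: False}
  {c: False, j: False, q: False}
  {j: True, q: True, c: False}
  {j: True, c: False, q: False}
  {q: True, c: True, j: False}
  {c: True, q: False, j: False}
  {j: True, c: True, q: True}


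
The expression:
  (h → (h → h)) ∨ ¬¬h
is always true.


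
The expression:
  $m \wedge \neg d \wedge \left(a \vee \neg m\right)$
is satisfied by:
  {a: True, m: True, d: False}


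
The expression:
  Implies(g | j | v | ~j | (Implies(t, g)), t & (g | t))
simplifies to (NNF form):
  t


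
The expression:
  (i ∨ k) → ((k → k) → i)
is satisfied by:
  {i: True, k: False}
  {k: False, i: False}
  {k: True, i: True}


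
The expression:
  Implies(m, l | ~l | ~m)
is always true.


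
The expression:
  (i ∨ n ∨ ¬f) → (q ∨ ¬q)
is always true.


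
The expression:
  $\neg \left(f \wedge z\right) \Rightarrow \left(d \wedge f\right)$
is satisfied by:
  {d: True, z: True, f: True}
  {d: True, f: True, z: False}
  {z: True, f: True, d: False}


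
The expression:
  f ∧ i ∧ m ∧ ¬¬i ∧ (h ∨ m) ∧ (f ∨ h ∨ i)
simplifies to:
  f ∧ i ∧ m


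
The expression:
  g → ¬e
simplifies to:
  ¬e ∨ ¬g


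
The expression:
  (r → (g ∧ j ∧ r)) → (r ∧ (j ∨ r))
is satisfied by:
  {r: True}


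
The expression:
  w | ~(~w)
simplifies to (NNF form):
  w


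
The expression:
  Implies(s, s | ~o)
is always true.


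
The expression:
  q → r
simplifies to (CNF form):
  r ∨ ¬q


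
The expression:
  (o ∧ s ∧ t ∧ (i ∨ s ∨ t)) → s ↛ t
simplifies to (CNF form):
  ¬o ∨ ¬s ∨ ¬t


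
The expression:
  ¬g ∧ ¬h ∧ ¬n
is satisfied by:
  {n: False, g: False, h: False}


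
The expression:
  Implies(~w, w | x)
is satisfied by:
  {x: True, w: True}
  {x: True, w: False}
  {w: True, x: False}


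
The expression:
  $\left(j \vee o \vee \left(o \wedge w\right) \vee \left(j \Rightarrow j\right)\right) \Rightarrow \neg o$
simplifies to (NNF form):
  $\neg o$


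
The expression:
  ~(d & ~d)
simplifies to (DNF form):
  True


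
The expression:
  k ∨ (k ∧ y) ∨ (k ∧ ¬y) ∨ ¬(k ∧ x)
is always true.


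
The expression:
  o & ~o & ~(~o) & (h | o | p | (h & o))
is never true.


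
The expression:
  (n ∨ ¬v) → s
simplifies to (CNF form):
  (s ∨ v) ∧ (s ∨ ¬n)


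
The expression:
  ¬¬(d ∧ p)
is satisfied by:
  {p: True, d: True}


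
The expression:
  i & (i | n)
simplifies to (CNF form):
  i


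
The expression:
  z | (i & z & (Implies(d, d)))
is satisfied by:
  {z: True}


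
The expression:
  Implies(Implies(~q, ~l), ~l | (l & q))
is always true.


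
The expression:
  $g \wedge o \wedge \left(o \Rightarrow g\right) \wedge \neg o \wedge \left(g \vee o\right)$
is never true.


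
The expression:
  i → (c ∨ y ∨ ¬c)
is always true.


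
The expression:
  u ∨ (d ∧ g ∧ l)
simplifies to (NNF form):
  u ∨ (d ∧ g ∧ l)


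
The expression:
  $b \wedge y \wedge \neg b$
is never true.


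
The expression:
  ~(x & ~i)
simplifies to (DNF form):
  i | ~x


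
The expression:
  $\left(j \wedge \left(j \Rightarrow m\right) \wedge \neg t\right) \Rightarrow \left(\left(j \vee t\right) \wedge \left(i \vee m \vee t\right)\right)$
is always true.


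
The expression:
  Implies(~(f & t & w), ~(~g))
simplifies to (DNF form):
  g | (f & t & w)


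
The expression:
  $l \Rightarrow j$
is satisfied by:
  {j: True, l: False}
  {l: False, j: False}
  {l: True, j: True}


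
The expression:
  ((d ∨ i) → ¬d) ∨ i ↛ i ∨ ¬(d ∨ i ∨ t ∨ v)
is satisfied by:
  {d: False}


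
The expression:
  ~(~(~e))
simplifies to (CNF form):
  ~e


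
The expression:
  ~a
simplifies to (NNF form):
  ~a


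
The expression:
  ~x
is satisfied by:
  {x: False}


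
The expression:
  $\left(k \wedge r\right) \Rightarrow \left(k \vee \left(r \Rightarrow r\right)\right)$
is always true.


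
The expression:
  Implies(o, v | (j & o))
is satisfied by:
  {v: True, j: True, o: False}
  {v: True, j: False, o: False}
  {j: True, v: False, o: False}
  {v: False, j: False, o: False}
  {o: True, v: True, j: True}
  {o: True, v: True, j: False}
  {o: True, j: True, v: False}


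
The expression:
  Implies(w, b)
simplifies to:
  b | ~w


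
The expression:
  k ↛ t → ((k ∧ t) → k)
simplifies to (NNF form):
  True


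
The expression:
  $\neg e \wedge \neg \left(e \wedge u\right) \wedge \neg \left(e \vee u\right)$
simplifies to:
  $\neg e \wedge \neg u$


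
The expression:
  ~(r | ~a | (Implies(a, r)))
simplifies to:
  a & ~r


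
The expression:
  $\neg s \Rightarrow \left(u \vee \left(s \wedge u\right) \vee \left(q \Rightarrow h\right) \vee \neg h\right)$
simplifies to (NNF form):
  $\text{True}$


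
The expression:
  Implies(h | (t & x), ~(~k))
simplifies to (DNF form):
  k | (~h & ~t) | (~h & ~x)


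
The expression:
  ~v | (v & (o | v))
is always true.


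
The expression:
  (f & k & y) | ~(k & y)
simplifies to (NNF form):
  f | ~k | ~y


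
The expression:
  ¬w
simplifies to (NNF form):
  ¬w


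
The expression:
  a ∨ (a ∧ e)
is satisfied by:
  {a: True}


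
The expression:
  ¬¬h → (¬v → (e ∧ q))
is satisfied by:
  {v: True, e: True, q: True, h: False}
  {v: True, e: True, q: False, h: False}
  {v: True, q: True, h: False, e: False}
  {v: True, q: False, h: False, e: False}
  {e: True, q: True, h: False, v: False}
  {e: True, q: False, h: False, v: False}
  {q: True, e: False, h: False, v: False}
  {q: False, e: False, h: False, v: False}
  {v: True, e: True, h: True, q: True}
  {v: True, e: True, h: True, q: False}
  {v: True, h: True, q: True, e: False}
  {v: True, h: True, q: False, e: False}
  {e: True, h: True, q: True, v: False}


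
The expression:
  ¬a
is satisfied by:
  {a: False}


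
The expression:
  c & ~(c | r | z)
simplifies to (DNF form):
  False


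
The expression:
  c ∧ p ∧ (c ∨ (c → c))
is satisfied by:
  {c: True, p: True}


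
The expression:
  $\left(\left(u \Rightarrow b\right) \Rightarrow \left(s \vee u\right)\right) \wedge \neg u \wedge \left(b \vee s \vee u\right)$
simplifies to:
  $s \wedge \neg u$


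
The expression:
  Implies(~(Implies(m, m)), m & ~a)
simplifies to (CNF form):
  True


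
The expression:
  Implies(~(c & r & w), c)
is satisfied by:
  {c: True}


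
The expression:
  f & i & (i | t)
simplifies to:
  f & i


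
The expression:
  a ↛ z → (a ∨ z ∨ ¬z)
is always true.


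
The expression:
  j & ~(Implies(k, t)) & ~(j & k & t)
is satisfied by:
  {j: True, k: True, t: False}


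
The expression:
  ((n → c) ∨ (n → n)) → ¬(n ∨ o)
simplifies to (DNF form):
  ¬n ∧ ¬o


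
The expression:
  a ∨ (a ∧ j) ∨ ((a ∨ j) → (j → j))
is always true.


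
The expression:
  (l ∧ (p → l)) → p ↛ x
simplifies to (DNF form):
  (p ∧ ¬x) ∨ ¬l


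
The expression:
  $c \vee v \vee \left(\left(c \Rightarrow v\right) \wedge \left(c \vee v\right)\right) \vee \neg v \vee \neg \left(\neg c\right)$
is always true.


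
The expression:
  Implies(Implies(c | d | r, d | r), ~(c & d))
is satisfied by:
  {c: False, d: False}
  {d: True, c: False}
  {c: True, d: False}


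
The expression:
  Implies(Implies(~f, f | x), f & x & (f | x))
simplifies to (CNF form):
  (f | ~f) & (f | ~x) & (x | ~f) & (x | ~x)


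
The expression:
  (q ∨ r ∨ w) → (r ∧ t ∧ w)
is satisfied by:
  {t: True, q: False, w: False, r: False}
  {t: False, q: False, w: False, r: False}
  {r: True, w: True, t: True, q: False}
  {r: True, w: True, q: True, t: True}


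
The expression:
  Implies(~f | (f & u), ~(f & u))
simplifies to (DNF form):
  ~f | ~u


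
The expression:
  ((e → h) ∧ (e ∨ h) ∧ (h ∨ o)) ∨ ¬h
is always true.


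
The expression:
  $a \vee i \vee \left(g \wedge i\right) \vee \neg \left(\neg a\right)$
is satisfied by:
  {i: True, a: True}
  {i: True, a: False}
  {a: True, i: False}


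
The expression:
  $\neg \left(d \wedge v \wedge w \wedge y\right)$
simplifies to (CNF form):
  $\neg d \vee \neg v \vee \neg w \vee \neg y$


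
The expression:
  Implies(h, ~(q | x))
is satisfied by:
  {x: False, h: False, q: False}
  {q: True, x: False, h: False}
  {x: True, q: False, h: False}
  {q: True, x: True, h: False}
  {h: True, q: False, x: False}


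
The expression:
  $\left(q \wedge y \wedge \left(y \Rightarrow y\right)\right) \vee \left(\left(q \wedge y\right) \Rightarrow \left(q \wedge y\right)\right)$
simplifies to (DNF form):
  $\text{True}$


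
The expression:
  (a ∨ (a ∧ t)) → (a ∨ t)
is always true.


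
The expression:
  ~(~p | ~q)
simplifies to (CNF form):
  p & q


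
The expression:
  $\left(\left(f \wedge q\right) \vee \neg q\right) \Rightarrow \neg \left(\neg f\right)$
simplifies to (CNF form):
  $f \vee q$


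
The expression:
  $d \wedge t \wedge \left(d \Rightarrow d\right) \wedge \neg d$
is never true.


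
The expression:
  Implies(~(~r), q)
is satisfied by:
  {q: True, r: False}
  {r: False, q: False}
  {r: True, q: True}
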